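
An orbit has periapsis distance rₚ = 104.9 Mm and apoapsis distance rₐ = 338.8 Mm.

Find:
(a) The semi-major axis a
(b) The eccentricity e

Convert to SI: rₚ = 104.9 Mm = 1.049e+08 m; rₐ = 338.8 Mm = 3.388e+08 m.
(a) a = (rₚ + rₐ) / 2 = (1.049e+08 + 3.388e+08) / 2 ≈ 2.218e+08 m = 221.8 Mm.
(b) e = (rₐ − rₚ) / (rₐ + rₚ) = (3.388e+08 − 1.049e+08) / (3.388e+08 + 1.049e+08) ≈ 0.5272.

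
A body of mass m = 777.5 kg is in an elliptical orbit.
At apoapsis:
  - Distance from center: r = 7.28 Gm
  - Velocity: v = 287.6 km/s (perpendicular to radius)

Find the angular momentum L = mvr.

Convert to SI: r = 7.28 Gm = 7.28e+09 m; v = 287.6 km/s = 287600 m/s.
Since v is perpendicular to r, L = m · v · r.
L = 777.5 · 287600 · 7.28e+09 kg·m²/s ≈ 1.628e+18 kg·m²/s.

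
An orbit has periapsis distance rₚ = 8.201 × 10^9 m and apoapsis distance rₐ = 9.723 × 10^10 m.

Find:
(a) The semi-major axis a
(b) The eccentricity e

(a) a = (rₚ + rₐ) / 2 = (8.201e+09 + 9.723e+10) / 2 ≈ 5.272e+10 m = 5.272 × 10^10 m.
(b) e = (rₐ − rₚ) / (rₐ + rₚ) = (9.723e+10 − 8.201e+09) / (9.723e+10 + 8.201e+09) ≈ 0.8444.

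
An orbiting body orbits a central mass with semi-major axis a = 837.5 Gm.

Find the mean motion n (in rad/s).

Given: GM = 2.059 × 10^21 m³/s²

Convert to SI: a = 837.5 Gm = 8.375e+11 m.
n = √(GM / a³).
n = √(2.059e+21 / (8.375e+11)³) rad/s ≈ 5.92e-08 rad/s.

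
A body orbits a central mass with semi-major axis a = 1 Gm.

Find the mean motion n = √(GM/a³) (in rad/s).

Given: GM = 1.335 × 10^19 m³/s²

Convert to SI: a = 1 Gm = 1e+09 m.
n = √(GM / a³).
n = √(1.335e+19 / (1e+09)³) rad/s ≈ 0.0001155 rad/s.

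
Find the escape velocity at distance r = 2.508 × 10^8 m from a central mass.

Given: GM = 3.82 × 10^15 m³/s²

Escape velocity comes from setting total energy to zero: ½v² − GM/r = 0 ⇒ v_esc = √(2GM / r).
v_esc = √(2 · 3.82e+15 / 2.508e+08) m/s ≈ 5519 m/s = 5.519 km/s.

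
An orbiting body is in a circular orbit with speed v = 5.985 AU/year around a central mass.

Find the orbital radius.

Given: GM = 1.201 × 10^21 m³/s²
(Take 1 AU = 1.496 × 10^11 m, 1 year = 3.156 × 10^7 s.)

Convert to SI: v = 5.985 AU/year = 28370 m/s.
For a circular orbit, v² = GM / r, so r = GM / v².
r = 1.201e+21 / (28370)² m ≈ 1.492e+12 m = 9.975 AU.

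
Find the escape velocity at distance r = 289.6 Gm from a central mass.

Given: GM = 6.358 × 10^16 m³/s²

Convert to SI: r = 289.6 Gm = 2.896e+11 m.
Escape velocity comes from setting total energy to zero: ½v² − GM/r = 0 ⇒ v_esc = √(2GM / r).
v_esc = √(2 · 6.358e+16 / 2.896e+11) m/s ≈ 662.6 m/s = 662.6 m/s.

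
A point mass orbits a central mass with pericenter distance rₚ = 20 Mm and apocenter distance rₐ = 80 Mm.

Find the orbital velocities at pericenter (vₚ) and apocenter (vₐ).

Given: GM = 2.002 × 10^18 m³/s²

Convert to SI: rₚ = 20 Mm = 2e+07 m; rₐ = 80 Mm = 8e+07 m.
Use the vis-viva equation v² = GM(2/r − 1/a) with a = (rₚ + rₐ)/2 = (2e+07 + 8e+07)/2 = 5e+07 m.
vₚ = √(GM · (2/rₚ − 1/a)) = √(2.002e+18 · (2/2e+07 − 1/5e+07)) m/s ≈ 4.002e+05 m/s = 400.2 km/s.
vₐ = √(GM · (2/rₐ − 1/a)) = √(2.002e+18 · (2/8e+07 − 1/5e+07)) m/s ≈ 1e+05 m/s = 100 km/s.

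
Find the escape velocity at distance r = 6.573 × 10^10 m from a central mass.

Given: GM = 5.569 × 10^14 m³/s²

Escape velocity comes from setting total energy to zero: ½v² − GM/r = 0 ⇒ v_esc = √(2GM / r).
v_esc = √(2 · 5.569e+14 / 6.573e+10) m/s ≈ 130.2 m/s = 130.2 m/s.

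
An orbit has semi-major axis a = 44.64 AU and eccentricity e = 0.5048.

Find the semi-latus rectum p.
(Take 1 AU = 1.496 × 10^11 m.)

Convert to SI: a = 44.64 AU = 6.67814e+12 m.
p = a (1 − e²).
p = 6.67814e+12 · (1 − (0.5048)²) = 6.67814e+12 · 0.745177 ≈ 4.976e+12 m = 33.26 AU.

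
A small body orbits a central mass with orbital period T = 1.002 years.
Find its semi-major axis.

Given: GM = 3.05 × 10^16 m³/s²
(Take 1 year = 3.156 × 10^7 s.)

Convert to SI: T = 1.002 years = 3.16231e+07 s.
Invert Kepler's third law: a = (GM · T² / (4π²))^(1/3).
Substituting T = 3.16231e+07 s and GM = 3.05e+16 m³/s²:
a = (3.05e+16 · (3.16231e+07)² / (4π²))^(1/3) m
a ≈ 9.176e+09 m = 9.176 Gm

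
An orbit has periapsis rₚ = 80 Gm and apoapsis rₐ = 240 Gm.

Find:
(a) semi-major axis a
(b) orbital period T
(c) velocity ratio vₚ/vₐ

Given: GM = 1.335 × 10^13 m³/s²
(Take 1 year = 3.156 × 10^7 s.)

Convert to SI: rₚ = 80 Gm = 8e+10 m; rₐ = 240 Gm = 2.4e+11 m.
(a) a = (rₚ + rₐ)/2 = (8e+10 + 2.4e+11)/2 ≈ 1.6e+11 m
(b) With a = (rₚ + rₐ)/2 = 1.6e+11 m, T = 2π √(a³/GM) = 2π √((1.6e+11)³/1.335e+13) s ≈ 1.101e+11 s
(c) Conservation of angular momentum (rₚvₚ = rₐvₐ) gives vₚ/vₐ = rₐ/rₚ = 2.4e+11/8e+10 ≈ 3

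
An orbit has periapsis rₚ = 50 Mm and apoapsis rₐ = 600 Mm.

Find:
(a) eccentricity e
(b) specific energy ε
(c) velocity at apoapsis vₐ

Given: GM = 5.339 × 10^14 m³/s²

Convert to SI: rₚ = 50 Mm = 5e+07 m; rₐ = 600 Mm = 6e+08 m.
(a) e = (rₐ − rₚ)/(rₐ + rₚ) = (6e+08 − 5e+07)/(6e+08 + 5e+07) ≈ 0.8462
(b) With a = (rₚ + rₐ)/2 = 3.25e+08 m, ε = −GM/(2a) = −5.339e+14/(2 · 3.25e+08) J/kg ≈ -8.214e+05 J/kg
(c) With a = (rₚ + rₐ)/2 = 3.25e+08 m, vₐ = √(GM (2/rₐ − 1/a)) = √(5.339e+14 · (2/6e+08 − 1/3.25e+08)) m/s ≈ 370 m/s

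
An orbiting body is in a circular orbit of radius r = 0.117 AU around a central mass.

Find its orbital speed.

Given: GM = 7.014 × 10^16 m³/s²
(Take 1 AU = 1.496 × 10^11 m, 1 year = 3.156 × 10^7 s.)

Convert to SI: r = 0.117 AU = 1.75032e+10 m.
For a circular orbit, gravity supplies the centripetal force, so v = √(GM / r).
v = √(7.014e+16 / 1.75032e+10) m/s ≈ 2002 m/s = 0.4223 AU/year.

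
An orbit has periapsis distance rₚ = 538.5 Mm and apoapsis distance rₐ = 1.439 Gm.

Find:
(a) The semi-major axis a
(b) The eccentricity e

Convert to SI: rₚ = 538.5 Mm = 5.385e+08 m; rₐ = 1.439 Gm = 1.439e+09 m.
(a) a = (rₚ + rₐ) / 2 = (5.385e+08 + 1.439e+09) / 2 ≈ 9.888e+08 m = 988.8 Mm.
(b) e = (rₐ − rₚ) / (rₐ + rₚ) = (1.439e+09 − 5.385e+08) / (1.439e+09 + 5.385e+08) ≈ 0.4554.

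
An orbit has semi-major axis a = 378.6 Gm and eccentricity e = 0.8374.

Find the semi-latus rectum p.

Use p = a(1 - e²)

Convert to SI: a = 378.6 Gm = 3.786e+11 m.
p = a (1 − e²).
p = 3.786e+11 · (1 − (0.8374)²) = 3.786e+11 · 0.298761 ≈ 1.131e+11 m = 113.1 Gm.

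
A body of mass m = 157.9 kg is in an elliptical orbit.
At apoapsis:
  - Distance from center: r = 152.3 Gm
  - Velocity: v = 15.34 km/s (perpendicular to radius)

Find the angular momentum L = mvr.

Convert to SI: r = 152.3 Gm = 1.523e+11 m; v = 15.34 km/s = 15340 m/s.
Since v is perpendicular to r, L = m · v · r.
L = 157.9 · 15340 · 1.523e+11 kg·m²/s ≈ 3.689e+17 kg·m²/s.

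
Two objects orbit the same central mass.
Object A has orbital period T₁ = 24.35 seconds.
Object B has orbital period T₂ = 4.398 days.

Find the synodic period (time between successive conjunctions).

Convert to SI: T₂ = 4.398 days = 379987 s.
T_syn = |T₁ · T₂ / (T₁ − T₂)|.
T_syn = |24.35 · 379987 / (24.35 − 379987)| s ≈ 24.35 s = 24.35 seconds.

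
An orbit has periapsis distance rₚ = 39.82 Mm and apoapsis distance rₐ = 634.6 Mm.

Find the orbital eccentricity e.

Convert to SI: rₚ = 39.82 Mm = 3.982e+07 m; rₐ = 634.6 Mm = 6.346e+08 m.
e = (rₐ − rₚ) / (rₐ + rₚ).
e = (6.346e+08 − 3.982e+07) / (6.346e+08 + 3.982e+07) = 5.9478e+08 / 6.7442e+08 ≈ 0.8819.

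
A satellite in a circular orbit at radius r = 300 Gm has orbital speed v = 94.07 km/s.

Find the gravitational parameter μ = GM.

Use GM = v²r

Convert to SI: r = 300 Gm = 3e+11 m; v = 94.07 km/s = 94070 m/s.
For a circular orbit v² = GM/r, so GM = v² · r.
GM = (94070)² · 3e+11 m³/s² ≈ 2.655e+21 m³/s² = 2.655 × 10^21 m³/s².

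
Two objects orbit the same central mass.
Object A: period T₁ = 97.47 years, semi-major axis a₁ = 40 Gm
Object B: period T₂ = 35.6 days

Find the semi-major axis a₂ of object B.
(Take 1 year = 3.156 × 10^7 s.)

Convert to SI: T₁ = 97.47 years = 3.07615e+09 s; a₁ = 40 Gm = 4e+10 m; T₂ = 35.6 days = 3.07584e+06 s.
Kepler's third law: (T₁/T₂)² = (a₁/a₂)³ ⇒ a₂ = a₁ · (T₂/T₁)^(2/3).
T₂/T₁ = 3.07584e+06 / 3.07615e+09 = 0.000999898.
a₂ = 4e+10 · (0.000999898)^(2/3) m ≈ 4e+08 m = 400 Mm.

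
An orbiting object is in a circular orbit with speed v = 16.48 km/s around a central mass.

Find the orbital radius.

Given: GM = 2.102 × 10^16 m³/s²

Convert to SI: v = 16.48 km/s = 16480 m/s.
For a circular orbit, v² = GM / r, so r = GM / v².
r = 2.102e+16 / (16480)² m ≈ 7.74e+07 m = 77.4 Mm.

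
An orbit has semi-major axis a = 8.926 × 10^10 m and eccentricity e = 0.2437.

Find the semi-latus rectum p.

p = a (1 − e²).
p = 8.926e+10 · (1 − (0.2437)²) = 8.926e+10 · 0.94061 ≈ 8.396e+10 m = 8.396 × 10^10 m.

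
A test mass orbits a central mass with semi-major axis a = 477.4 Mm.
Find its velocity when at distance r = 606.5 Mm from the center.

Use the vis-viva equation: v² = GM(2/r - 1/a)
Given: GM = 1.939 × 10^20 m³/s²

Convert to SI: a = 477.4 Mm = 4.774e+08 m; r = 606.5 Mm = 6.065e+08 m.
Vis-viva: v = √(GM · (2/r − 1/a)).
2/r − 1/a = 2/6.065e+08 − 1/4.774e+08 = 1.20293e-09 m⁻¹.
v = √(1.939e+20 · 1.20293e-09) m/s ≈ 4.83e+05 m/s = 483 km/s.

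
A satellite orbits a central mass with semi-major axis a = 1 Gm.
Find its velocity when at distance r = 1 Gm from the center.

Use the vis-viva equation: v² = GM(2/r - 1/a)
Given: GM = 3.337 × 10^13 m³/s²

Convert to SI: a = 1 Gm = 1e+09 m; r = 1 Gm = 1e+09 m.
Vis-viva: v = √(GM · (2/r − 1/a)).
2/r − 1/a = 2/1e+09 − 1/1e+09 = 1e-09 m⁻¹.
v = √(3.337e+13 · 1e-09) m/s ≈ 182.7 m/s = 182.7 m/s.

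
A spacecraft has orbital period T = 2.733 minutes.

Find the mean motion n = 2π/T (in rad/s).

Convert to SI: T = 2.733 minutes = 163.98 s.
n = 2π / T.
n = 2π / 163.98 s ≈ 0.03832 rad/s.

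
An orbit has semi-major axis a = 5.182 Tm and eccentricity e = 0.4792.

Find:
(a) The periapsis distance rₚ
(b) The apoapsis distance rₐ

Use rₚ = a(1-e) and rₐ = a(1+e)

Convert to SI: a = 5.182 Tm = 5.182e+12 m.
(a) rₚ = a(1 − e) = 5.182e+12 · (1 − 0.4792) = 5.182e+12 · 0.5208 ≈ 2.699e+12 m = 2.699 Tm.
(b) rₐ = a(1 + e) = 5.182e+12 · (1 + 0.4792) = 5.182e+12 · 1.4792 ≈ 7.665e+12 m = 7.665 Tm.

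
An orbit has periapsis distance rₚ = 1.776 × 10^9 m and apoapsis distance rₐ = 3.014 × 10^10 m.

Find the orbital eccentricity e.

e = (rₐ − rₚ) / (rₐ + rₚ).
e = (3.014e+10 − 1.776e+09) / (3.014e+10 + 1.776e+09) = 2.8364e+10 / 3.1916e+10 ≈ 0.8887.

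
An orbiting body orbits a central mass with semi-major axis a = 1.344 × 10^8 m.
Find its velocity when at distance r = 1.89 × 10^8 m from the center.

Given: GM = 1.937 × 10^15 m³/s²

Vis-viva: v = √(GM · (2/r − 1/a)).
2/r − 1/a = 2/1.89e+08 − 1/1.344e+08 = 3.14153e-09 m⁻¹.
v = √(1.937e+15 · 3.14153e-09) m/s ≈ 2467 m/s = 2.467 km/s.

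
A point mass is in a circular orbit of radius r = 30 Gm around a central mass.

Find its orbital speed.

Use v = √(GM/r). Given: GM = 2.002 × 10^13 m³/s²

Convert to SI: r = 30 Gm = 3e+10 m.
For a circular orbit, gravity supplies the centripetal force, so v = √(GM / r).
v = √(2.002e+13 / 3e+10) m/s ≈ 25.83 m/s = 25.83 m/s.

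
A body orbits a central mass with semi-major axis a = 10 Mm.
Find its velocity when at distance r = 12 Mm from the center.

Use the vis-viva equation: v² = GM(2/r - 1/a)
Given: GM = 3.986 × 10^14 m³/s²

Convert to SI: a = 10 Mm = 1e+07 m; r = 12 Mm = 1.2e+07 m.
Vis-viva: v = √(GM · (2/r − 1/a)).
2/r − 1/a = 2/1.2e+07 − 1/1e+07 = 6.66667e-08 m⁻¹.
v = √(3.986e+14 · 6.66667e-08) m/s ≈ 5155 m/s = 5.155 km/s.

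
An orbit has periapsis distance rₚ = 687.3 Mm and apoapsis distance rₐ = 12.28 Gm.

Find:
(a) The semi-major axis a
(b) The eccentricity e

Convert to SI: rₚ = 687.3 Mm = 6.873e+08 m; rₐ = 12.28 Gm = 1.228e+10 m.
(a) a = (rₚ + rₐ) / 2 = (6.873e+08 + 1.228e+10) / 2 ≈ 6.484e+09 m = 6.484 Gm.
(b) e = (rₐ − rₚ) / (rₐ + rₚ) = (1.228e+10 − 6.873e+08) / (1.228e+10 + 6.873e+08) ≈ 0.894.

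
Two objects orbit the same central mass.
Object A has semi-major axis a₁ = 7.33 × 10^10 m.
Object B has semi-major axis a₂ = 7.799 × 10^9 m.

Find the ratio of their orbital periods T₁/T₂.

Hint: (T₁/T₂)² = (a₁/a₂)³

From Kepler's third law, (T₁/T₂)² = (a₁/a₂)³, so T₁/T₂ = (a₁/a₂)^(3/2).
a₁/a₂ = 7.33e+10 / 7.799e+09 = 9.39864.
T₁/T₂ = (9.39864)^(3/2) ≈ 28.81.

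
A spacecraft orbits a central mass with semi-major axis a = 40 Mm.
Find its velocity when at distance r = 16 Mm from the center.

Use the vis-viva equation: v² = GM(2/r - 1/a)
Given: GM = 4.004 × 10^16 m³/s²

Convert to SI: a = 40 Mm = 4e+07 m; r = 16 Mm = 1.6e+07 m.
Vis-viva: v = √(GM · (2/r − 1/a)).
2/r − 1/a = 2/1.6e+07 − 1/4e+07 = 1e-07 m⁻¹.
v = √(4.004e+16 · 1e-07) m/s ≈ 6.328e+04 m/s = 63.28 km/s.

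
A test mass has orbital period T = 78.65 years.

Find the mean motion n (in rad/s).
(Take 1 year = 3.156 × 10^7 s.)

Convert to SI: T = 78.65 years = 2.48219e+09 s.
n = 2π / T.
n = 2π / 2.48219e+09 s ≈ 2.531e-09 rad/s.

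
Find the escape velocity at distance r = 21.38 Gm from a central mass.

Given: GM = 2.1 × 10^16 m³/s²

Convert to SI: r = 21.38 Gm = 2.138e+10 m.
Escape velocity comes from setting total energy to zero: ½v² − GM/r = 0 ⇒ v_esc = √(2GM / r).
v_esc = √(2 · 2.1e+16 / 2.138e+10) m/s ≈ 1402 m/s = 1.402 km/s.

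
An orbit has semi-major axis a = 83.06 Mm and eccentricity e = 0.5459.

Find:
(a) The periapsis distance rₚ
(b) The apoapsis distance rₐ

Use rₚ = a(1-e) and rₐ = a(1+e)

Convert to SI: a = 83.06 Mm = 8.306e+07 m.
(a) rₚ = a(1 − e) = 8.306e+07 · (1 − 0.5459) = 8.306e+07 · 0.4541 ≈ 3.772e+07 m = 37.72 Mm.
(b) rₐ = a(1 + e) = 8.306e+07 · (1 + 0.5459) = 8.306e+07 · 1.5459 ≈ 1.284e+08 m = 128.4 Mm.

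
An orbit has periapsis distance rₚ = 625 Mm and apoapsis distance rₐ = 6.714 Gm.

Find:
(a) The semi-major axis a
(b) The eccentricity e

Convert to SI: rₚ = 625 Mm = 6.25e+08 m; rₐ = 6.714 Gm = 6.714e+09 m.
(a) a = (rₚ + rₐ) / 2 = (6.25e+08 + 6.714e+09) / 2 ≈ 3.67e+09 m = 3.67 Gm.
(b) e = (rₐ − rₚ) / (rₐ + rₚ) = (6.714e+09 − 6.25e+08) / (6.714e+09 + 6.25e+08) ≈ 0.8297.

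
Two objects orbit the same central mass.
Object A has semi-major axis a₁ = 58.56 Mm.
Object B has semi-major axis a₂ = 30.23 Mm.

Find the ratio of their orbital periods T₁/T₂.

Convert to SI: a₁ = 58.56 Mm = 5.856e+07 m; a₂ = 30.23 Mm = 3.023e+07 m.
From Kepler's third law, (T₁/T₂)² = (a₁/a₂)³, so T₁/T₂ = (a₁/a₂)^(3/2).
a₁/a₂ = 5.856e+07 / 3.023e+07 = 1.93715.
T₁/T₂ = (1.93715)^(3/2) ≈ 2.696.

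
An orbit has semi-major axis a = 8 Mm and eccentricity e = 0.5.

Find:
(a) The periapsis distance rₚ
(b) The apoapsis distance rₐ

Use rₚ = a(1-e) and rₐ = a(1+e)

Convert to SI: a = 8 Mm = 8e+06 m.
(a) rₚ = a(1 − e) = 8e+06 · (1 − 0.5) = 8e+06 · 0.5 ≈ 4e+06 m = 4 Mm.
(b) rₐ = a(1 + e) = 8e+06 · (1 + 0.5) = 8e+06 · 1.5 ≈ 1.2e+07 m = 12 Mm.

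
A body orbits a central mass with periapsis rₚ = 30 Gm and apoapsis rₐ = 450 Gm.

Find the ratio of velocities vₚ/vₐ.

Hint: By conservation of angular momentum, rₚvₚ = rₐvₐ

Convert to SI: rₚ = 30 Gm = 3e+10 m; rₐ = 450 Gm = 4.5e+11 m.
Conservation of angular momentum gives rₚvₚ = rₐvₐ, so vₚ/vₐ = rₐ/rₚ.
vₚ/vₐ = 4.5e+11 / 3e+10 ≈ 15.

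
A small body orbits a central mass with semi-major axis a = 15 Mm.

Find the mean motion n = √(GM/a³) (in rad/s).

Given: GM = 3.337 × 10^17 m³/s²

Convert to SI: a = 15 Mm = 1.5e+07 m.
n = √(GM / a³).
n = √(3.337e+17 / (1.5e+07)³) rad/s ≈ 0.009944 rad/s.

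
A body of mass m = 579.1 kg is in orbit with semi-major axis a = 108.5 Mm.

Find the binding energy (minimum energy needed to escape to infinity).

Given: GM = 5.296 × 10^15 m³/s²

Convert to SI: a = 108.5 Mm = 1.085e+08 m.
Total orbital energy is E = −GMm/(2a); binding energy is E_bind = −E = GMm/(2a).
E_bind = 5.296e+15 · 579.1 / (2 · 1.085e+08) J ≈ 1.413e+10 J = 14.13 GJ.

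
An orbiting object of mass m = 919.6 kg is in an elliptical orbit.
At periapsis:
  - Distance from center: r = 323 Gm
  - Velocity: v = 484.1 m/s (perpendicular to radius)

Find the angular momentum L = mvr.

Convert to SI: r = 323 Gm = 3.23e+11 m.
Since v is perpendicular to r, L = m · v · r.
L = 919.6 · 484.1 · 3.23e+11 kg·m²/s ≈ 1.438e+17 kg·m²/s.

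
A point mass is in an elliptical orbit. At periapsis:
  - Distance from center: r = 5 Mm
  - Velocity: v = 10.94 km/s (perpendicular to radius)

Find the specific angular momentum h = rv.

Convert to SI: r = 5 Mm = 5e+06 m; v = 10.94 km/s = 10940 m/s.
With v perpendicular to r, h = r · v.
h = 5e+06 · 10940 m²/s ≈ 5.47e+10 m²/s.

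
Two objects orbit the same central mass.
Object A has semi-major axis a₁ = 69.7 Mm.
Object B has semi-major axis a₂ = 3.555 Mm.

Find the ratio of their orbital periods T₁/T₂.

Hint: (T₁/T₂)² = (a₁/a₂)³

Convert to SI: a₁ = 69.7 Mm = 6.97e+07 m; a₂ = 3.555 Mm = 3.555e+06 m.
From Kepler's third law, (T₁/T₂)² = (a₁/a₂)³, so T₁/T₂ = (a₁/a₂)^(3/2).
a₁/a₂ = 6.97e+07 / 3.555e+06 = 19.6062.
T₁/T₂ = (19.6062)^(3/2) ≈ 86.81.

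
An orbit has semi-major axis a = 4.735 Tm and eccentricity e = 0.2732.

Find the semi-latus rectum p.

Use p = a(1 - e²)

Convert to SI: a = 4.735 Tm = 4.735e+12 m.
p = a (1 − e²).
p = 4.735e+12 · (1 − (0.2732)²) = 4.735e+12 · 0.925362 ≈ 4.382e+12 m = 4.382 Tm.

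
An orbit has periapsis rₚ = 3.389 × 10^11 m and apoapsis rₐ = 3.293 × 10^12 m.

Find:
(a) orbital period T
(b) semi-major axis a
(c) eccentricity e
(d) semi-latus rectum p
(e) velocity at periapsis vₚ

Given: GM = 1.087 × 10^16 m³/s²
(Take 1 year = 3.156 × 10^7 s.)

(a) With a = (rₚ + rₐ)/2 = 1.81595e+12 m, T = 2π √(a³/GM) = 2π √((1.81595e+12)³/1.087e+16) s ≈ 1.475e+11 s
(b) a = (rₚ + rₐ)/2 = (3.389e+11 + 3.293e+12)/2 ≈ 1.816e+12 m
(c) e = (rₐ − rₚ)/(rₐ + rₚ) = (3.293e+12 − 3.389e+11)/(3.293e+12 + 3.389e+11) ≈ 0.8134
(d) From a = (rₚ + rₐ)/2 = 1.81595e+12 m and e = (rₐ − rₚ)/(rₐ + rₚ) = 0.813376, p = a(1 − e²) = 1.81595e+12 · (1 − (0.813376)²) ≈ 6.146e+11 m
(e) With a = (rₚ + rₐ)/2 = 1.81595e+12 m, vₚ = √(GM (2/rₚ − 1/a)) = √(1.087e+16 · (2/3.389e+11 − 1/1.81595e+12)) m/s ≈ 241.2 m/s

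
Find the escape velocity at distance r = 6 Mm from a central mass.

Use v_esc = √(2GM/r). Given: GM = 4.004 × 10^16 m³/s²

Convert to SI: r = 6 Mm = 6e+06 m.
Escape velocity comes from setting total energy to zero: ½v² − GM/r = 0 ⇒ v_esc = √(2GM / r).
v_esc = √(2 · 4.004e+16 / 6e+06) m/s ≈ 1.155e+05 m/s = 115.5 km/s.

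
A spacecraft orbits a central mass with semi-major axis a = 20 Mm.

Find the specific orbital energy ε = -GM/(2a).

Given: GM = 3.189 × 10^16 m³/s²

Convert to SI: a = 20 Mm = 2e+07 m.
ε = −GM / (2a).
ε = −3.189e+16 / (2 · 2e+07) J/kg ≈ -7.972e+08 J/kg = -797.2 MJ/kg.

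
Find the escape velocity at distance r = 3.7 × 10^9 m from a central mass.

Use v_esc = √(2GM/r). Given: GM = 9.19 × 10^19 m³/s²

Escape velocity comes from setting total energy to zero: ½v² − GM/r = 0 ⇒ v_esc = √(2GM / r).
v_esc = √(2 · 9.19e+19 / 3.7e+09) m/s ≈ 2.229e+05 m/s = 222.9 km/s.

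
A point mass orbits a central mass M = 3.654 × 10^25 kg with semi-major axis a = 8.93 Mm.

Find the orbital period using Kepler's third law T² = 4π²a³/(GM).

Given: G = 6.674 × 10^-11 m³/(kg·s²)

Convert to SI: a = 8.93 Mm = 8.93e+06 m.
GM = G · M = 6.674e-11 · 3.654e+25 = 2.43868e+15 m³/s².
Kepler's third law: T = 2π √(a³ / GM).
Substituting a = 8.93e+06 m and GM = 2.43868e+15 m³/s²:
T = 2π √((8.93e+06)³ / 2.43868e+15) s
T ≈ 3395 s = 56.59 minutes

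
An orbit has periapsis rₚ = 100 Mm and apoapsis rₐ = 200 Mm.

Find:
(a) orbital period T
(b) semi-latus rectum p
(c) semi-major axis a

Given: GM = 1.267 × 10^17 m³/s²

Convert to SI: rₚ = 100 Mm = 1e+08 m; rₐ = 200 Mm = 2e+08 m.
(a) With a = (rₚ + rₐ)/2 = 1.5e+08 m, T = 2π √(a³/GM) = 2π √((1.5e+08)³/1.267e+17) s ≈ 3.243e+04 s
(b) From a = (rₚ + rₐ)/2 = 1.5e+08 m and e = (rₐ − rₚ)/(rₐ + rₚ) = 0.333333, p = a(1 − e²) = 1.5e+08 · (1 − (0.333333)²) ≈ 1.333e+08 m
(c) a = (rₚ + rₐ)/2 = (1e+08 + 2e+08)/2 ≈ 1.5e+08 m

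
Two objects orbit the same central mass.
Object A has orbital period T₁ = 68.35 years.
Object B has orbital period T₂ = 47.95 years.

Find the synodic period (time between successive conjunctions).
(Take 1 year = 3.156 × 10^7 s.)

Convert to SI: T₁ = 68.35 years = 2.15713e+09 s; T₂ = 47.95 years = 1.5133e+09 s.
T_syn = |T₁ · T₂ / (T₁ − T₂)|.
T_syn = |2.15713e+09 · 1.5133e+09 / (2.15713e+09 − 1.5133e+09)| s ≈ 5.07e+09 s = 160.7 years.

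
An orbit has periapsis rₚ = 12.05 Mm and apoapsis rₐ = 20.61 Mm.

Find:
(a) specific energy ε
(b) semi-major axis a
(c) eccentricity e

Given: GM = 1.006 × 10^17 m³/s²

Convert to SI: rₚ = 12.05 Mm = 1.205e+07 m; rₐ = 20.61 Mm = 2.061e+07 m.
(a) With a = (rₚ + rₐ)/2 = 1.633e+07 m, ε = −GM/(2a) = −1.006e+17/(2 · 1.633e+07) J/kg ≈ -3.08e+09 J/kg
(b) a = (rₚ + rₐ)/2 = (1.205e+07 + 2.061e+07)/2 ≈ 1.633e+07 m
(c) e = (rₐ − rₚ)/(rₐ + rₚ) = (2.061e+07 − 1.205e+07)/(2.061e+07 + 1.205e+07) ≈ 0.2621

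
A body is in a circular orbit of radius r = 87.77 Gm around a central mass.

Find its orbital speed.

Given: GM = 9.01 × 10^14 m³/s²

Convert to SI: r = 87.77 Gm = 8.777e+10 m.
For a circular orbit, gravity supplies the centripetal force, so v = √(GM / r).
v = √(9.01e+14 / 8.777e+10) m/s ≈ 101.3 m/s = 101.3 m/s.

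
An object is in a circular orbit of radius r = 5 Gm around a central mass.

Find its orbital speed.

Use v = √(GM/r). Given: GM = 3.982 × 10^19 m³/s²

Convert to SI: r = 5 Gm = 5e+09 m.
For a circular orbit, gravity supplies the centripetal force, so v = √(GM / r).
v = √(3.982e+19 / 5e+09) m/s ≈ 8.924e+04 m/s = 89.24 km/s.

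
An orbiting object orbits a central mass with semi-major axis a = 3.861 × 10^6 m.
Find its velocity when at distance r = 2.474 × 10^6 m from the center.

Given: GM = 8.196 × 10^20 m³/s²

Vis-viva: v = √(GM · (2/r − 1/a)).
2/r − 1/a = 2/2.474e+06 − 1/3.861e+06 = 5.49407e-07 m⁻¹.
v = √(8.196e+20 · 5.49407e-07) m/s ≈ 2.122e+07 m/s = 2.122e+04 km/s.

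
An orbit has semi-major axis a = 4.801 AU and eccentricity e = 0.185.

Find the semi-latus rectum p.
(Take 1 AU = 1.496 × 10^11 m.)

Convert to SI: a = 4.801 AU = 7.1823e+11 m.
p = a (1 − e²).
p = 7.1823e+11 · (1 − (0.185)²) = 7.1823e+11 · 0.965775 ≈ 6.936e+11 m = 4.637 AU.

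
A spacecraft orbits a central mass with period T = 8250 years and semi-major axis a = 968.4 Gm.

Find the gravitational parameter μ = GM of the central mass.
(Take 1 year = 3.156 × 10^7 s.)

Convert to SI: T = 8250 years = 2.6037e+11 s; a = 968.4 Gm = 9.684e+11 m.
GM = 4π² · a³ / T².
GM = 4π² · (9.684e+11)³ / (2.6037e+11)² m³/s² ≈ 5.289e+14 m³/s² = 5.289 × 10^14 m³/s².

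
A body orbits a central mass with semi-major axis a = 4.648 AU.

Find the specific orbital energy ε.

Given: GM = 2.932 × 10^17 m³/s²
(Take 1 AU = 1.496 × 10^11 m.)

Convert to SI: a = 4.648 AU = 6.95341e+11 m.
ε = −GM / (2a).
ε = −2.932e+17 / (2 · 6.95341e+11) J/kg ≈ -2.108e+05 J/kg = -210.8 kJ/kg.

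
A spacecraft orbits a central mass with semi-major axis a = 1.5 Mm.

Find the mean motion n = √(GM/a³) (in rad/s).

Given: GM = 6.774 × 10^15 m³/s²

Convert to SI: a = 1.5 Mm = 1.5e+06 m.
n = √(GM / a³).
n = √(6.774e+15 / (1.5e+06)³) rad/s ≈ 0.0448 rad/s.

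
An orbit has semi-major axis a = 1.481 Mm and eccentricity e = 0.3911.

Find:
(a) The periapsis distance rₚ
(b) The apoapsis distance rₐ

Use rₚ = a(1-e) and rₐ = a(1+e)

Convert to SI: a = 1.481 Mm = 1.481e+06 m.
(a) rₚ = a(1 − e) = 1.481e+06 · (1 − 0.3911) = 1.481e+06 · 0.6089 ≈ 9.018e+05 m = 901.8 km.
(b) rₐ = a(1 + e) = 1.481e+06 · (1 + 0.3911) = 1.481e+06 · 1.3911 ≈ 2.06e+06 m = 2.06 Mm.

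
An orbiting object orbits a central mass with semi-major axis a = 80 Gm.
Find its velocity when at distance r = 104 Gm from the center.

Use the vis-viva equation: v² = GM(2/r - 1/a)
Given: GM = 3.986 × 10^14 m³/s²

Convert to SI: a = 80 Gm = 8e+10 m; r = 104 Gm = 1.04e+11 m.
Vis-viva: v = √(GM · (2/r − 1/a)).
2/r − 1/a = 2/1.04e+11 − 1/8e+10 = 6.73077e-12 m⁻¹.
v = √(3.986e+14 · 6.73077e-12) m/s ≈ 51.8 m/s = 51.8 m/s.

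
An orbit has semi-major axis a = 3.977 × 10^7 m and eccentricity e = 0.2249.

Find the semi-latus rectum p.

p = a (1 − e²).
p = 3.977e+07 · (1 − (0.2249)²) = 3.977e+07 · 0.94942 ≈ 3.776e+07 m = 3.776 × 10^7 m.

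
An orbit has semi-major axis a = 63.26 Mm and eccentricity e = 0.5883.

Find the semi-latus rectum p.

Convert to SI: a = 63.26 Mm = 6.326e+07 m.
p = a (1 − e²).
p = 6.326e+07 · (1 − (0.5883)²) = 6.326e+07 · 0.653903 ≈ 4.137e+07 m = 41.37 Mm.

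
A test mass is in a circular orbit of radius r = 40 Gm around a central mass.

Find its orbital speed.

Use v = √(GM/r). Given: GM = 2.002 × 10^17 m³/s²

Convert to SI: r = 40 Gm = 4e+10 m.
For a circular orbit, gravity supplies the centripetal force, so v = √(GM / r).
v = √(2.002e+17 / 4e+10) m/s ≈ 2237 m/s = 2.237 km/s.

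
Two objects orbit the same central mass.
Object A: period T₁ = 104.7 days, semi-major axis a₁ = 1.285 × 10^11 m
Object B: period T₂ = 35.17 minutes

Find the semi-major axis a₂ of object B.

Convert to SI: T₁ = 104.7 days = 9.04608e+06 s; T₂ = 35.17 minutes = 2110.2 s.
Kepler's third law: (T₁/T₂)² = (a₁/a₂)³ ⇒ a₂ = a₁ · (T₂/T₁)^(2/3).
T₂/T₁ = 2110.2 / 9.04608e+06 = 0.000233272.
a₂ = 1.285e+11 · (0.000233272)^(2/3) m ≈ 4.869e+08 m = 4.869 × 10^8 m.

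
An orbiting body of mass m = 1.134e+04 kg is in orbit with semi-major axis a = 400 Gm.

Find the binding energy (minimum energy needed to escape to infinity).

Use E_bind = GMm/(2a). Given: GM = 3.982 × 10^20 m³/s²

Convert to SI: a = 400 Gm = 4e+11 m.
Total orbital energy is E = −GMm/(2a); binding energy is E_bind = −E = GMm/(2a).
E_bind = 3.982e+20 · 1.134e+04 / (2 · 4e+11) J ≈ 5.644e+12 J = 5.644 TJ.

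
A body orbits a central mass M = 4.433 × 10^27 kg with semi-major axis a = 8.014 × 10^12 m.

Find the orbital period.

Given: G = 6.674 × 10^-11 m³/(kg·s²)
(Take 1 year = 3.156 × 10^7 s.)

GM = G · M = 6.674e-11 · 4.433e+27 = 2.95858e+17 m³/s².
Kepler's third law: T = 2π √(a³ / GM).
Substituting a = 8.014e+12 m and GM = 2.95858e+17 m³/s²:
T = 2π √((8.014e+12)³ / 2.95858e+17) s
T ≈ 2.621e+11 s = 8304 years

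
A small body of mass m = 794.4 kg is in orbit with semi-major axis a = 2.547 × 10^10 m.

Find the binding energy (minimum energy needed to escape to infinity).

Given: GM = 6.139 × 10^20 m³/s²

Total orbital energy is E = −GMm/(2a); binding energy is E_bind = −E = GMm/(2a).
E_bind = 6.139e+20 · 794.4 / (2 · 2.547e+10) J ≈ 9.574e+12 J = 9.574 TJ.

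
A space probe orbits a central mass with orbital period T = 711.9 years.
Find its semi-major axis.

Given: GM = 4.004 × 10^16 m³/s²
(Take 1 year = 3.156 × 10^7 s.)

Convert to SI: T = 711.9 years = 2.24676e+10 s.
Invert Kepler's third law: a = (GM · T² / (4π²))^(1/3).
Substituting T = 2.24676e+10 s and GM = 4.004e+16 m³/s²:
a = (4.004e+16 · (2.24676e+10)² / (4π²))^(1/3) m
a ≈ 8e+11 m = 800 Gm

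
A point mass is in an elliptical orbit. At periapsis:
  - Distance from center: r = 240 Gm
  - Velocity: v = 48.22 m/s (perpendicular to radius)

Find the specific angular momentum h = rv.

Convert to SI: r = 240 Gm = 2.4e+11 m.
With v perpendicular to r, h = r · v.
h = 2.4e+11 · 48.22 m²/s ≈ 1.157e+13 m²/s.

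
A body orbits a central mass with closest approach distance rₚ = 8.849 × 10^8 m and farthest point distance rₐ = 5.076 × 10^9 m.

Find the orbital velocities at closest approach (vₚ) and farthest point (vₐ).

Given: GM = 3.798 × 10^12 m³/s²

Use the vis-viva equation v² = GM(2/r − 1/a) with a = (rₚ + rₐ)/2 = (8.849e+08 + 5.076e+09)/2 = 2.98045e+09 m.
vₚ = √(GM · (2/rₚ − 1/a)) = √(3.798e+12 · (2/8.849e+08 − 1/2.98045e+09)) m/s ≈ 85.5 m/s = 85.5 m/s.
vₐ = √(GM · (2/rₐ − 1/a)) = √(3.798e+12 · (2/5.076e+09 − 1/2.98045e+09)) m/s ≈ 14.9 m/s = 14.9 m/s.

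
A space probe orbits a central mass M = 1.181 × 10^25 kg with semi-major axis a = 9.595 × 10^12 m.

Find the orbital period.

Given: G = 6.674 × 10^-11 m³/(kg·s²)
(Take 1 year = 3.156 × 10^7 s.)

GM = G · M = 6.674e-11 · 1.181e+25 = 7.88199e+14 m³/s².
Kepler's third law: T = 2π √(a³ / GM).
Substituting a = 9.595e+12 m and GM = 7.88199e+14 m³/s²:
T = 2π √((9.595e+12)³ / 7.88199e+14) s
T ≈ 6.652e+12 s = 2.108e+05 years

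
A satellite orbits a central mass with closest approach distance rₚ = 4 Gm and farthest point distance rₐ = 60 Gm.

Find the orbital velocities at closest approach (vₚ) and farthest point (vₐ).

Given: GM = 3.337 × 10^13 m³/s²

Convert to SI: rₚ = 4 Gm = 4e+09 m; rₐ = 60 Gm = 6e+10 m.
Use the vis-viva equation v² = GM(2/r − 1/a) with a = (rₚ + rₐ)/2 = (4e+09 + 6e+10)/2 = 3.2e+10 m.
vₚ = √(GM · (2/rₚ − 1/a)) = √(3.337e+13 · (2/4e+09 − 1/3.2e+10)) m/s ≈ 125.1 m/s = 125.1 m/s.
vₐ = √(GM · (2/rₐ − 1/a)) = √(3.337e+13 · (2/6e+10 − 1/3.2e+10)) m/s ≈ 8.338 m/s = 8.338 m/s.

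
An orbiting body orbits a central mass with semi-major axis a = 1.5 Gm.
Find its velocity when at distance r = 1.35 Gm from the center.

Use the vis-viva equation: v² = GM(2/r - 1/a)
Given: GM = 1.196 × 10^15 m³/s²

Convert to SI: a = 1.5 Gm = 1.5e+09 m; r = 1.35 Gm = 1.35e+09 m.
Vis-viva: v = √(GM · (2/r − 1/a)).
2/r − 1/a = 2/1.35e+09 − 1/1.5e+09 = 8.14815e-10 m⁻¹.
v = √(1.196e+15 · 8.14815e-10) m/s ≈ 987.2 m/s = 987.2 m/s.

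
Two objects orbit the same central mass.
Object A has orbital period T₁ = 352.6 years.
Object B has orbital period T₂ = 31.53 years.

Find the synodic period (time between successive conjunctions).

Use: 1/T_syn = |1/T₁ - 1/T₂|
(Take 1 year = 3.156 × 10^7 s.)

Convert to SI: T₁ = 352.6 years = 1.11281e+10 s; T₂ = 31.53 years = 9.95087e+08 s.
T_syn = |T₁ · T₂ / (T₁ − T₂)|.
T_syn = |1.11281e+10 · 9.95087e+08 / (1.11281e+10 − 9.95087e+08)| s ≈ 1.093e+09 s = 34.63 years.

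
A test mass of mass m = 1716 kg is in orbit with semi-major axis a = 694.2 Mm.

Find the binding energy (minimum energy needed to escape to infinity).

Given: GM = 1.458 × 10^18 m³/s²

Convert to SI: a = 694.2 Mm = 6.942e+08 m.
Total orbital energy is E = −GMm/(2a); binding energy is E_bind = −E = GMm/(2a).
E_bind = 1.458e+18 · 1716 / (2 · 6.942e+08) J ≈ 1.802e+12 J = 1.802 TJ.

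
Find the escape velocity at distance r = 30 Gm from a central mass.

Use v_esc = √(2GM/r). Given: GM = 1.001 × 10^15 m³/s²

Convert to SI: r = 30 Gm = 3e+10 m.
Escape velocity comes from setting total energy to zero: ½v² − GM/r = 0 ⇒ v_esc = √(2GM / r).
v_esc = √(2 · 1.001e+15 / 3e+10) m/s ≈ 258.3 m/s = 258.3 m/s.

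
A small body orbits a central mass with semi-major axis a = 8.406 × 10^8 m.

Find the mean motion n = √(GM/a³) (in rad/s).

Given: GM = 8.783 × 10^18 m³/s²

n = √(GM / a³).
n = √(8.783e+18 / (8.406e+08)³) rad/s ≈ 0.0001216 rad/s.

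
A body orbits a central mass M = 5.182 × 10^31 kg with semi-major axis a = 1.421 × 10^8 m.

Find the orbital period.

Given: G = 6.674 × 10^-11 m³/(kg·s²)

GM = G · M = 6.674e-11 · 5.182e+31 = 3.45847e+21 m³/s².
Kepler's third law: T = 2π √(a³ / GM).
Substituting a = 1.421e+08 m and GM = 3.45847e+21 m³/s²:
T = 2π √((1.421e+08)³ / 3.45847e+21) s
T ≈ 181 s = 3.016 minutes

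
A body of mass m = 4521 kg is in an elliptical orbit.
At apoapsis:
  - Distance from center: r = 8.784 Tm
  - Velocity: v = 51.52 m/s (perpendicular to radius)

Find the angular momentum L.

Convert to SI: r = 8.784 Tm = 8.784e+12 m.
Since v is perpendicular to r, L = m · v · r.
L = 4521 · 51.52 · 8.784e+12 kg·m²/s ≈ 2.046e+18 kg·m²/s.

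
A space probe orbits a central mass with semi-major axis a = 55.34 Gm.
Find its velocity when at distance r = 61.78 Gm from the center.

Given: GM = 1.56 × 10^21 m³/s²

Convert to SI: a = 55.34 Gm = 5.534e+10 m; r = 61.78 Gm = 6.178e+10 m.
Vis-viva: v = √(GM · (2/r − 1/a)).
2/r − 1/a = 2/6.178e+10 − 1/5.534e+10 = 1.43028e-11 m⁻¹.
v = √(1.56e+21 · 1.43028e-11) m/s ≈ 1.494e+05 m/s = 149.4 km/s.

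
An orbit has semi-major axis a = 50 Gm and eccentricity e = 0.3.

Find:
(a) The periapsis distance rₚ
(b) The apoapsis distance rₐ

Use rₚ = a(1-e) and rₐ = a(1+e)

Convert to SI: a = 50 Gm = 5e+10 m.
(a) rₚ = a(1 − e) = 5e+10 · (1 − 0.3) = 5e+10 · 0.7 ≈ 3.5e+10 m = 35 Gm.
(b) rₐ = a(1 + e) = 5e+10 · (1 + 0.3) = 5e+10 · 1.3 ≈ 6.5e+10 m = 65 Gm.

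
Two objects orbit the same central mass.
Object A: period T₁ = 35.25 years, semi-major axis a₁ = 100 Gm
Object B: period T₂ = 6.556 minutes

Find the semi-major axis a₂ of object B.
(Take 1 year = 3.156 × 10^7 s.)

Convert to SI: T₁ = 35.25 years = 1.11249e+09 s; a₁ = 100 Gm = 1e+11 m; T₂ = 6.556 minutes = 393.36 s.
Kepler's third law: (T₁/T₂)² = (a₁/a₂)³ ⇒ a₂ = a₁ · (T₂/T₁)^(2/3).
T₂/T₁ = 393.36 / 1.11249e+09 = 3.53585e-07.
a₂ = 1e+11 · (3.53585e-07)^(2/3) m ≈ 5e+06 m = 5 Mm.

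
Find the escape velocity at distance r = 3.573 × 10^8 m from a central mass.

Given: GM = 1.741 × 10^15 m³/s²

Escape velocity comes from setting total energy to zero: ½v² − GM/r = 0 ⇒ v_esc = √(2GM / r).
v_esc = √(2 · 1.741e+15 / 3.573e+08) m/s ≈ 3122 m/s = 3.122 km/s.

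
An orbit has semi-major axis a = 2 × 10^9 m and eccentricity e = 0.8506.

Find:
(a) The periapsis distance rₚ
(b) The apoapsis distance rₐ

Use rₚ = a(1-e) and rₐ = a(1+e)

(a) rₚ = a(1 − e) = 2e+09 · (1 − 0.8506) = 2e+09 · 0.1494 ≈ 2.988e+08 m = 2.988 × 10^8 m.
(b) rₐ = a(1 + e) = 2e+09 · (1 + 0.8506) = 2e+09 · 1.8506 ≈ 3.701e+09 m = 3.701 × 10^9 m.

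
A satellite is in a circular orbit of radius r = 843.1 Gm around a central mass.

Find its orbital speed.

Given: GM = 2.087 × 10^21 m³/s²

Convert to SI: r = 843.1 Gm = 8.431e+11 m.
For a circular orbit, gravity supplies the centripetal force, so v = √(GM / r).
v = √(2.087e+21 / 8.431e+11) m/s ≈ 4.975e+04 m/s = 49.75 km/s.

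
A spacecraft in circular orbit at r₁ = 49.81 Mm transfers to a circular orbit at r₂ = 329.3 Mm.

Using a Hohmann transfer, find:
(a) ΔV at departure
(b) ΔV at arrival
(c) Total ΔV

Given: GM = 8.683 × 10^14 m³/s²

Convert to SI: r₁ = 49.81 Mm = 4.981e+07 m; r₂ = 329.3 Mm = 3.293e+08 m.
Transfer semi-major axis: a_t = (r₁ + r₂)/2 = (4.981e+07 + 3.293e+08)/2 = 1.89555e+08 m.
Circular speeds: v₁ = √(GM/r₁) = 4175.19 m/s, v₂ = √(GM/r₂) = 1623.82 m/s.
Transfer speeds (vis-viva v² = GM(2/r − 1/a_t)): v₁ᵗ = 5503.07 m/s, v₂ᵗ = 832.395 m/s.
(a) ΔV₁ = |v₁ᵗ − v₁| ≈ 1328 m/s = 1.328 km/s.
(b) ΔV₂ = |v₂ − v₂ᵗ| ≈ 791.4 m/s = 791.4 m/s.
(c) ΔV_total = ΔV₁ + ΔV₂ ≈ 2119 m/s = 2.119 km/s.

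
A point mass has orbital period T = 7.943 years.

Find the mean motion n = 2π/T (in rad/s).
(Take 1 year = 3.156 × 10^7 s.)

Convert to SI: T = 7.943 years = 2.50681e+08 s.
n = 2π / T.
n = 2π / 2.50681e+08 s ≈ 2.506e-08 rad/s.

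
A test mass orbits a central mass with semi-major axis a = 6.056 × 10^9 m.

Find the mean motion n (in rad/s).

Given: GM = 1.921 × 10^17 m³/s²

n = √(GM / a³).
n = √(1.921e+17 / (6.056e+09)³) rad/s ≈ 9.3e-07 rad/s.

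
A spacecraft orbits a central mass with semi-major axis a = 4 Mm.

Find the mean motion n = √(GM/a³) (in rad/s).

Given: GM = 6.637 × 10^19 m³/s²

Convert to SI: a = 4 Mm = 4e+06 m.
n = √(GM / a³).
n = √(6.637e+19 / (4e+06)³) rad/s ≈ 1.018 rad/s.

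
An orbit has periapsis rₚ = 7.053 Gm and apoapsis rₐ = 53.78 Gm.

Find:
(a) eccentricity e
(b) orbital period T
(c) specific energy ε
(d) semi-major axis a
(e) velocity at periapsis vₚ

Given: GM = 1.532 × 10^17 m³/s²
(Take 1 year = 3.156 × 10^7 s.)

Convert to SI: rₚ = 7.053 Gm = 7.053e+09 m; rₐ = 53.78 Gm = 5.378e+10 m.
(a) e = (rₐ − rₚ)/(rₐ + rₚ) = (5.378e+10 − 7.053e+09)/(5.378e+10 + 7.053e+09) ≈ 0.7681
(b) With a = (rₚ + rₐ)/2 = 3.04165e+10 m, T = 2π √(a³/GM) = 2π √((3.04165e+10)³/1.532e+17) s ≈ 8.516e+07 s
(c) With a = (rₚ + rₐ)/2 = 3.04165e+10 m, ε = −GM/(2a) = −1.532e+17/(2 · 3.04165e+10) J/kg ≈ -2.518e+06 J/kg
(d) a = (rₚ + rₐ)/2 = (7.053e+09 + 5.378e+10)/2 ≈ 3.042e+10 m
(e) With a = (rₚ + rₐ)/2 = 3.04165e+10 m, vₚ = √(GM (2/rₚ − 1/a)) = √(1.532e+17 · (2/7.053e+09 − 1/3.04165e+10)) m/s ≈ 6197 m/s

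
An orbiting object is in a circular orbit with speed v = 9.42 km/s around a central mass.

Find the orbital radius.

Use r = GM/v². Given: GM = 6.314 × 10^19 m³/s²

Convert to SI: v = 9.42 km/s = 9420 m/s.
For a circular orbit, v² = GM / r, so r = GM / v².
r = 6.314e+19 / (9420)² m ≈ 7.115e+11 m = 711.5 Gm.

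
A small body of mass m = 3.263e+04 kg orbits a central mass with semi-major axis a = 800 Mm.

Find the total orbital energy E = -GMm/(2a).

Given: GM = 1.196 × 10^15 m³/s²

Convert to SI: a = 800 Mm = 8e+08 m.
E = −GMm / (2a).
E = −1.196e+15 · 3.263e+04 / (2 · 8e+08) J ≈ -2.439e+10 J = -24.39 GJ.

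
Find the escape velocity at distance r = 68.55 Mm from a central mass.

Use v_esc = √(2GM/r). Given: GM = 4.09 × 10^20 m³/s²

Convert to SI: r = 68.55 Mm = 6.855e+07 m.
Escape velocity comes from setting total energy to zero: ½v² − GM/r = 0 ⇒ v_esc = √(2GM / r).
v_esc = √(2 · 4.09e+20 / 6.855e+07) m/s ≈ 3.454e+06 m/s = 3454 km/s.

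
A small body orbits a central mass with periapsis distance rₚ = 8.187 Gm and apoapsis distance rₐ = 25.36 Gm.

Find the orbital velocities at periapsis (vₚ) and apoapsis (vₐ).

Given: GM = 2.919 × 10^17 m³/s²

Convert to SI: rₚ = 8.187 Gm = 8.187e+09 m; rₐ = 25.36 Gm = 2.536e+10 m.
Use the vis-viva equation v² = GM(2/r − 1/a) with a = (rₚ + rₐ)/2 = (8.187e+09 + 2.536e+10)/2 = 1.67735e+10 m.
vₚ = √(GM · (2/rₚ − 1/a)) = √(2.919e+17 · (2/8.187e+09 − 1/1.67735e+10)) m/s ≈ 7342 m/s = 7.342 km/s.
vₐ = √(GM · (2/rₐ − 1/a)) = √(2.919e+17 · (2/2.536e+10 − 1/1.67735e+10)) m/s ≈ 2370 m/s = 2.37 km/s.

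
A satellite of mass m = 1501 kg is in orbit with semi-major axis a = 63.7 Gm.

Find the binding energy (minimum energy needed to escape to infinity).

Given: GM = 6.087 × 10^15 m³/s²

Convert to SI: a = 63.7 Gm = 6.37e+10 m.
Total orbital energy is E = −GMm/(2a); binding energy is E_bind = −E = GMm/(2a).
E_bind = 6.087e+15 · 1501 / (2 · 6.37e+10) J ≈ 7.172e+07 J = 71.72 MJ.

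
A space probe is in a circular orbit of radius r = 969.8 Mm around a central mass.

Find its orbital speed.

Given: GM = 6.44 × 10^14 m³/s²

Convert to SI: r = 969.8 Mm = 9.698e+08 m.
For a circular orbit, gravity supplies the centripetal force, so v = √(GM / r).
v = √(6.44e+14 / 9.698e+08) m/s ≈ 814.9 m/s = 814.9 m/s.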